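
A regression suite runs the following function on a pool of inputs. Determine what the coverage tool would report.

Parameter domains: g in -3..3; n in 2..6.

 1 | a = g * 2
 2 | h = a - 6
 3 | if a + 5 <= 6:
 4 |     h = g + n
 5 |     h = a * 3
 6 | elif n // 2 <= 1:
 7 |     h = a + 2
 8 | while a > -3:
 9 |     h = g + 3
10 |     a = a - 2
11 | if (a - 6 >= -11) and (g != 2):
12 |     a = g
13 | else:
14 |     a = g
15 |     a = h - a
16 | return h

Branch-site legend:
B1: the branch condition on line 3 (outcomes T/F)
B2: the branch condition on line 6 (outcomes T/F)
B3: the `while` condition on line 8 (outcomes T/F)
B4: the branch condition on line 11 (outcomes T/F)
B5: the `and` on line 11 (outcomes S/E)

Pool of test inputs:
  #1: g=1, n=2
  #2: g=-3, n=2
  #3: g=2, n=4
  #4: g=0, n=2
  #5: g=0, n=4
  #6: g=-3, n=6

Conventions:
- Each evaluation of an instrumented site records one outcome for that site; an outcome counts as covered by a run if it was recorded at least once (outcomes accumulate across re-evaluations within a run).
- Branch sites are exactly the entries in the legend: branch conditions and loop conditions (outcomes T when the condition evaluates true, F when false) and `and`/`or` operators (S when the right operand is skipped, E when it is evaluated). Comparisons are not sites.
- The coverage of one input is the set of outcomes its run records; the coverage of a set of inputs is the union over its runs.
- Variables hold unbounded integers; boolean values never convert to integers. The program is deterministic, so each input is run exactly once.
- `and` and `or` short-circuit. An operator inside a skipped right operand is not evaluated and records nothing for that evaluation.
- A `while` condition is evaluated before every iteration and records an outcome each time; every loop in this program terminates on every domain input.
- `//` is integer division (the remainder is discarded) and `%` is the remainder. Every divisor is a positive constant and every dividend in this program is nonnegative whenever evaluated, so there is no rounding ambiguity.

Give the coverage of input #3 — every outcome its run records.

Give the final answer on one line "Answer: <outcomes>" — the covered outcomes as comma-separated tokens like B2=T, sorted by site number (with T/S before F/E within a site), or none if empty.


Running input #3 (g=2, n=4), event by event:
  B1->F, B2->F, B3->T, B3->T, B3->T, B3->T, B3->F, B5->E, B4->F
deduplicating events, the covered set is: B1=F, B2=F, B3=T, B3=F, B4=F, B5=E
Answer: B1=F, B2=F, B3=T, B3=F, B4=F, B5=E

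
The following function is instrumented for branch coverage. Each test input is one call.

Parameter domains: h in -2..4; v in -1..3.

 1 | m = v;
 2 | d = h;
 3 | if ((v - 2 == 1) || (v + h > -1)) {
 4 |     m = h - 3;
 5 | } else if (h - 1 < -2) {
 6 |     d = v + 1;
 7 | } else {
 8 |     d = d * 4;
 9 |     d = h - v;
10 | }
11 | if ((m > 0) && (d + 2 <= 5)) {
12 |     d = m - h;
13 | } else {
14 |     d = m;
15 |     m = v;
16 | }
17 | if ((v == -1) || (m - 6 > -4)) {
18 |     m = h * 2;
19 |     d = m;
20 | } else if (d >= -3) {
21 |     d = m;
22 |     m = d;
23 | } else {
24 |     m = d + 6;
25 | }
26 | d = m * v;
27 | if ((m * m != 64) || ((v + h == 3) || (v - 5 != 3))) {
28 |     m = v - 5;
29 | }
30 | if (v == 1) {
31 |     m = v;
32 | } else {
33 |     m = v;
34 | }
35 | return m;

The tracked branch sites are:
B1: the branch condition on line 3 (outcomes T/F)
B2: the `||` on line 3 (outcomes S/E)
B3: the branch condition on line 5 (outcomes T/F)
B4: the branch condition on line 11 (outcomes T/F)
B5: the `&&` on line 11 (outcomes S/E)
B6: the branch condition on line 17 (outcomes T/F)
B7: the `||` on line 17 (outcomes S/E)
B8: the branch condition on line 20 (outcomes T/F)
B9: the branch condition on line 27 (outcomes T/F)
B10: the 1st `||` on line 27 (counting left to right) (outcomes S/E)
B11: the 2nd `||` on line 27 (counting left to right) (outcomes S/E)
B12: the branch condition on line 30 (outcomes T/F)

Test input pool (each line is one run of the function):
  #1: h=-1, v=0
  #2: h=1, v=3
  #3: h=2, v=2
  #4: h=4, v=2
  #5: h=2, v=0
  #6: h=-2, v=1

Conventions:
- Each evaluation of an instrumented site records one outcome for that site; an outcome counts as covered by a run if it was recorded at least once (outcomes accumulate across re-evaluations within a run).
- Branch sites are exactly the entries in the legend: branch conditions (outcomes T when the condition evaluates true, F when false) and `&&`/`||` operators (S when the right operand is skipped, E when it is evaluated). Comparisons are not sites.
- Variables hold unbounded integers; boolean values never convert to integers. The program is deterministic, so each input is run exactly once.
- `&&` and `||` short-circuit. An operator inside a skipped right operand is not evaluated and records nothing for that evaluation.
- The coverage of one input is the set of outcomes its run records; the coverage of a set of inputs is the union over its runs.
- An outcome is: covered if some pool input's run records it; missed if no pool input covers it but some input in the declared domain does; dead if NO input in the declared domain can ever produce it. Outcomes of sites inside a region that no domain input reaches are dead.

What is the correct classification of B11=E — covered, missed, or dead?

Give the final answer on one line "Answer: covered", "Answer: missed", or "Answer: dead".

no pool input records B11=E
but domain input (h=4, v=3) does record it -> reachable, so missed

Answer: missed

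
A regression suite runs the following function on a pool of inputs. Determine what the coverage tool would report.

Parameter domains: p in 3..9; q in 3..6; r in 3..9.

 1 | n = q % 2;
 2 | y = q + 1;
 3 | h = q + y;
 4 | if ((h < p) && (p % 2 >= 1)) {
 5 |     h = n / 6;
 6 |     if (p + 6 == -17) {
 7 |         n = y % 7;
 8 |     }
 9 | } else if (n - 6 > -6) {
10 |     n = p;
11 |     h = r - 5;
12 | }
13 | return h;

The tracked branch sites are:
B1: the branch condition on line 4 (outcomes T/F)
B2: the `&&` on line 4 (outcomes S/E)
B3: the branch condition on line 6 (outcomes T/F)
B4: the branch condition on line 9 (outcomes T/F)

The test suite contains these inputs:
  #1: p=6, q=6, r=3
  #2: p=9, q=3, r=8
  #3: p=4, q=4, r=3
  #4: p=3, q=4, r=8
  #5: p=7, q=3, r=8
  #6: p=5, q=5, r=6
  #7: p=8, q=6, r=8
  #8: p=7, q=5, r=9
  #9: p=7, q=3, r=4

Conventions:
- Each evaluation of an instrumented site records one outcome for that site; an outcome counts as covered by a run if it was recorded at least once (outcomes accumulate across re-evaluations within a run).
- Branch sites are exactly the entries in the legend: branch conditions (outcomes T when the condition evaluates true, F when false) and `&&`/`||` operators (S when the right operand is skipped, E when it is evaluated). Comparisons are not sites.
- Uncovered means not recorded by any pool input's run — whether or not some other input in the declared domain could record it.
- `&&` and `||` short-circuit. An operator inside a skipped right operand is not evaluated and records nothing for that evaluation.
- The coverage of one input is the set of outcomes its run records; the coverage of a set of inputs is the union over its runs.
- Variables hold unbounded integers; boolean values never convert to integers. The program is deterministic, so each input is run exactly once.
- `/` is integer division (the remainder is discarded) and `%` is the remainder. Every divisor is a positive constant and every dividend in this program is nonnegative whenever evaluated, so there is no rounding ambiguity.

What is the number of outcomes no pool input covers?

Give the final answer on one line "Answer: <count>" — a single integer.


input #1, p=6, q=6, r=3: events B2->S, B1->F, B4->F; outcomes B1=F, B2=S, B4=F
input #2, p=9, q=3, r=8: events B2->E, B1->T, B3->F; outcomes B1=T, B2=E, B3=F
input #3, p=4, q=4, r=3: events B2->S, B1->F, B4->F; outcomes B1=F, B2=S, B4=F
input #4, p=3, q=4, r=8: events B2->S, B1->F, B4->F; outcomes B1=F, B2=S, B4=F
input #5, p=7, q=3, r=8: events B2->S, B1->F, B4->T; outcomes B1=F, B2=S, B4=T
input #6, p=5, q=5, r=6: events B2->S, B1->F, B4->T; outcomes B1=F, B2=S, B4=T
input #7, p=8, q=6, r=8: events B2->S, B1->F, B4->F; outcomes B1=F, B2=S, B4=F
input #8, p=7, q=5, r=9: events B2->S, B1->F, B4->T; outcomes B1=F, B2=S, B4=T
input #9, p=7, q=3, r=4: events B2->S, B1->F, B4->T; outcomes B1=F, B2=S, B4=T
union over the pool: B1=T, B1=F, B2=S, B2=E, B3=F, B4=T, B4=F
uncovered (1 of 8): B3=T
Answer: 1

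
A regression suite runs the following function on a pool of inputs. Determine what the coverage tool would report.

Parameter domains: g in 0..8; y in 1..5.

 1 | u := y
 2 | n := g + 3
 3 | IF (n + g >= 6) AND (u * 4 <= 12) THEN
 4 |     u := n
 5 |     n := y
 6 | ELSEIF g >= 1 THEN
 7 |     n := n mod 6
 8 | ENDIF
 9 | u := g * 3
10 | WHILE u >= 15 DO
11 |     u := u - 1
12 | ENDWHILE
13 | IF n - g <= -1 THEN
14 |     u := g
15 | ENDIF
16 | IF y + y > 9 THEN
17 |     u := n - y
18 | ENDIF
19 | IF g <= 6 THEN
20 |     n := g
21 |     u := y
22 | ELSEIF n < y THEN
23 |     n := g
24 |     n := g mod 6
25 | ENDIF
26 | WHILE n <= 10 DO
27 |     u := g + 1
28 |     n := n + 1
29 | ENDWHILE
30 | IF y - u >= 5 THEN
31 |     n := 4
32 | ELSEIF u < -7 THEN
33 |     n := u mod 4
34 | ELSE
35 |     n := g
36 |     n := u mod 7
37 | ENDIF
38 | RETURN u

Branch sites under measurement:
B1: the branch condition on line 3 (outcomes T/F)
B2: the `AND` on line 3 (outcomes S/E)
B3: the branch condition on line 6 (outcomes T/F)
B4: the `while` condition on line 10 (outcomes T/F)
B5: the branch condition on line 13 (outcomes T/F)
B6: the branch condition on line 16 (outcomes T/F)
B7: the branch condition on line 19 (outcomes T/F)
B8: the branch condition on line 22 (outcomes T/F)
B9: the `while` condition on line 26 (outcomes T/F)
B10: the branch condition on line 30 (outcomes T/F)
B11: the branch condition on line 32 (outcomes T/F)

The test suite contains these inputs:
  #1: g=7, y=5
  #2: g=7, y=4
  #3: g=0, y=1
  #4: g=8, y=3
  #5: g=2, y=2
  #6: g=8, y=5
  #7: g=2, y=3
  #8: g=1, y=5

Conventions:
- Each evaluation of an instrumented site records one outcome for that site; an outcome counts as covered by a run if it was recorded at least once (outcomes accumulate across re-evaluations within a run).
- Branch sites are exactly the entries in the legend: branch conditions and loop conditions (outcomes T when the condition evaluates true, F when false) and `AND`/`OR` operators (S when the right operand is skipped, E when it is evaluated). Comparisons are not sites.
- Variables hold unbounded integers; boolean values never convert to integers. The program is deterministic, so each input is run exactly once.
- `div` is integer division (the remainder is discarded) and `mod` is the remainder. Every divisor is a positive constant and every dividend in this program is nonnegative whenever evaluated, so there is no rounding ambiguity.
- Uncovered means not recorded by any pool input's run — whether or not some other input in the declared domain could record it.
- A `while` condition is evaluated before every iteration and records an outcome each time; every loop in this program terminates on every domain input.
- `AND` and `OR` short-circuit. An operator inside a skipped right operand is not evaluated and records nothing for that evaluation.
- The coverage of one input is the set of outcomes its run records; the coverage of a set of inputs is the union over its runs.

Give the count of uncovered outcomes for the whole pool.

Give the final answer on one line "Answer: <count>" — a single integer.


input #1 (g=7, y=5): events B2->E, B1->F, B3->T, B4->T, B4->T, B4->T, B4->T, B4->T, B4->T, B4->T, B4->F, B5->T, B6->T, B7->F, ...; covers B1=F, B2=E, B3=T, B4=T, B4=F, B5=T, B6=T, B7=F, B8=T, B9=T, B9=F, B10=F, B11=F
input #2 (g=7, y=4): events B2->E, B1->F, B3->T, B4->T, B4->T, B4->T, B4->T, B4->T, B4->T, B4->T, B4->F, B5->T, B6->F, B7->F, ...; covers B1=F, B2=E, B3=T, B4=T, B4=F, B5=T, B6=F, B7=F, B8=F, B9=T, B9=F, B10=F, B11=F
input #3 (g=0, y=1): events B2->S, B1->F, B3->F, B4->F, B5->F, B6->F, B7->T, B9->T, B9->T, B9->T, B9->T, B9->T, B9->T, B9->T, ...; covers B1=F, B2=S, B3=F, B4=F, B5=F, B6=F, B7=T, B9=T, B9=F, B10=F, B11=F
input #4 (g=8, y=3): events B2->E, B1->T, B4->T, B4->T, B4->T, B4->T, B4->T, B4->T, B4->T, B4->T, B4->T, B4->T, B4->F, B5->T, ...; covers B1=T, B2=E, B4=T, B4=F, B5=T, B6=F, B7=F, B8=F, B9=T, B9=F, B10=F, B11=F
input #5 (g=2, y=2): events B2->E, B1->T, B4->F, B5->F, B6->F, B7->T, B9->T, B9->T, B9->T, B9->T, B9->T, B9->T, B9->T, B9->T, ...; covers B1=T, B2=E, B4=F, B5=F, B6=F, B7=T, B9=T, B9=F, B10=F, B11=F
input #6 (g=8, y=5): events B2->E, B1->F, B3->T, B4->T, B4->T, B4->T, B4->T, B4->T, B4->T, B4->T, B4->T, B4->T, B4->T, B4->F, ...; covers B1=F, B2=E, B3=T, B4=T, B4=F, B5=T, B6=T, B7=F, B8=F, B9=T, B9=F, B10=F, B11=F
input #7 (g=2, y=3): events B2->E, B1->T, B4->F, B5->F, B6->F, B7->T, B9->T, B9->T, B9->T, B9->T, B9->T, B9->T, B9->T, B9->T, ...; covers B1=T, B2=E, B4=F, B5=F, B6=F, B7=T, B9=T, B9=F, B10=F, B11=F
input #8 (g=1, y=5): events B2->S, B1->F, B3->T, B4->F, B5->F, B6->T, B7->T, B9->T, B9->T, B9->T, B9->T, B9->T, B9->T, B9->T, ...; covers B1=F, B2=S, B3=T, B4=F, B5=F, B6=T, B7=T, B9=T, B9=F, B10=F, B11=F
union over the pool: B1=T, B1=F, B2=S, B2=E, B3=T, B3=F, B4=T, B4=F, B5=T, B5=F, B6=T, B6=F, B7=T, B7=F, B8=T, B8=F, B9=T, B9=F, B10=F, B11=F
uncovered (2 of 22): B10=T, B11=T
Answer: 2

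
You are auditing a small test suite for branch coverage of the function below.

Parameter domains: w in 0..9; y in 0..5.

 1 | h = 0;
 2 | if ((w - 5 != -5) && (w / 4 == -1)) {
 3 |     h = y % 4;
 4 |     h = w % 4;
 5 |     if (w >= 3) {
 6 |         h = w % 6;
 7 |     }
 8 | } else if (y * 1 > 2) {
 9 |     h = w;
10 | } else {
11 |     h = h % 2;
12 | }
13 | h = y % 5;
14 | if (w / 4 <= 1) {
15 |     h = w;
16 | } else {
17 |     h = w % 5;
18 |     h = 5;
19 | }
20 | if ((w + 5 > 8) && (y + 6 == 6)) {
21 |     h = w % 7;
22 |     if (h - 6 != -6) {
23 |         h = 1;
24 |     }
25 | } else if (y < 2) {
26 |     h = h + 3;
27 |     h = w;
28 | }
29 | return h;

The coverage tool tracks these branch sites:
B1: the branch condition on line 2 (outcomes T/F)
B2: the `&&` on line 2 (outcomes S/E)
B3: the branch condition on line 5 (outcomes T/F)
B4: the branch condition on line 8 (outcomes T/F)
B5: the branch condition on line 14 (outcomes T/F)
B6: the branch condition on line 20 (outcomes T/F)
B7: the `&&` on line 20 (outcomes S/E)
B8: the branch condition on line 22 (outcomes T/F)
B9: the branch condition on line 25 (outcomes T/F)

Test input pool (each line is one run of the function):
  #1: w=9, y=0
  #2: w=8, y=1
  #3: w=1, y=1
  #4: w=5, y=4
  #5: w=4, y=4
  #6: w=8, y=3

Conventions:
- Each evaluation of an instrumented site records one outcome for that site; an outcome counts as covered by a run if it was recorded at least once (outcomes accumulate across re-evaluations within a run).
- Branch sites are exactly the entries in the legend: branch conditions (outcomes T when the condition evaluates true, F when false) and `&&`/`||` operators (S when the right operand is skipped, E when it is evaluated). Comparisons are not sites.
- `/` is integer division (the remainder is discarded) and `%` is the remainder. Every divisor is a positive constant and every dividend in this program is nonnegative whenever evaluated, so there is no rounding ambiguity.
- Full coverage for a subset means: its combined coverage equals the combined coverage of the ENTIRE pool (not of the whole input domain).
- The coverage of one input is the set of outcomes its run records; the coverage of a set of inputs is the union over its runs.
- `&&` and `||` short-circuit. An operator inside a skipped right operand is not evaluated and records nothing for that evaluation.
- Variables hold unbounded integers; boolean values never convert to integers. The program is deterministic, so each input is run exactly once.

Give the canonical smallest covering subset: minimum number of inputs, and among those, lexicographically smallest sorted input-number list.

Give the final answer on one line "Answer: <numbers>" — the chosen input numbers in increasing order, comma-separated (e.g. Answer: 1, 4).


input #1 (w=9, y=0): covers B1=F, B2=E, B4=F, B5=F, B6=T, B7=E, B8=T
input #2 (w=8, y=1): covers B1=F, B2=E, B4=F, B5=F, B6=F, B7=E, B9=T
input #3 (w=1, y=1): covers B1=F, B2=E, B4=F, B5=T, B6=F, B7=S, B9=T
input #4 (w=5, y=4): covers B1=F, B2=E, B4=T, B5=T, B6=F, B7=E, B9=F
input #5 (w=4, y=4): covers B1=F, B2=E, B4=T, B5=T, B6=F, B7=E, B9=F
input #6 (w=8, y=3): covers B1=F, B2=E, B4=T, B5=F, B6=F, B7=E, B9=F
pool-wide coverage (13 outcomes): B1=F, B2=E, B4=T, B4=F, B5=T, B5=F, B6=T, B6=F, B7=S, B7=E, B8=T, B9=T, B9=F
size 1 is not enough: best union over all size-1 subsets is 7/13
size 2 is not enough: best union over all size-2 subsets is 11/13
the canonical winner is {1, 3, 4}: size 3, full 13-outcome coverage, earliest index list among size-3 covers
Answer: 1, 3, 4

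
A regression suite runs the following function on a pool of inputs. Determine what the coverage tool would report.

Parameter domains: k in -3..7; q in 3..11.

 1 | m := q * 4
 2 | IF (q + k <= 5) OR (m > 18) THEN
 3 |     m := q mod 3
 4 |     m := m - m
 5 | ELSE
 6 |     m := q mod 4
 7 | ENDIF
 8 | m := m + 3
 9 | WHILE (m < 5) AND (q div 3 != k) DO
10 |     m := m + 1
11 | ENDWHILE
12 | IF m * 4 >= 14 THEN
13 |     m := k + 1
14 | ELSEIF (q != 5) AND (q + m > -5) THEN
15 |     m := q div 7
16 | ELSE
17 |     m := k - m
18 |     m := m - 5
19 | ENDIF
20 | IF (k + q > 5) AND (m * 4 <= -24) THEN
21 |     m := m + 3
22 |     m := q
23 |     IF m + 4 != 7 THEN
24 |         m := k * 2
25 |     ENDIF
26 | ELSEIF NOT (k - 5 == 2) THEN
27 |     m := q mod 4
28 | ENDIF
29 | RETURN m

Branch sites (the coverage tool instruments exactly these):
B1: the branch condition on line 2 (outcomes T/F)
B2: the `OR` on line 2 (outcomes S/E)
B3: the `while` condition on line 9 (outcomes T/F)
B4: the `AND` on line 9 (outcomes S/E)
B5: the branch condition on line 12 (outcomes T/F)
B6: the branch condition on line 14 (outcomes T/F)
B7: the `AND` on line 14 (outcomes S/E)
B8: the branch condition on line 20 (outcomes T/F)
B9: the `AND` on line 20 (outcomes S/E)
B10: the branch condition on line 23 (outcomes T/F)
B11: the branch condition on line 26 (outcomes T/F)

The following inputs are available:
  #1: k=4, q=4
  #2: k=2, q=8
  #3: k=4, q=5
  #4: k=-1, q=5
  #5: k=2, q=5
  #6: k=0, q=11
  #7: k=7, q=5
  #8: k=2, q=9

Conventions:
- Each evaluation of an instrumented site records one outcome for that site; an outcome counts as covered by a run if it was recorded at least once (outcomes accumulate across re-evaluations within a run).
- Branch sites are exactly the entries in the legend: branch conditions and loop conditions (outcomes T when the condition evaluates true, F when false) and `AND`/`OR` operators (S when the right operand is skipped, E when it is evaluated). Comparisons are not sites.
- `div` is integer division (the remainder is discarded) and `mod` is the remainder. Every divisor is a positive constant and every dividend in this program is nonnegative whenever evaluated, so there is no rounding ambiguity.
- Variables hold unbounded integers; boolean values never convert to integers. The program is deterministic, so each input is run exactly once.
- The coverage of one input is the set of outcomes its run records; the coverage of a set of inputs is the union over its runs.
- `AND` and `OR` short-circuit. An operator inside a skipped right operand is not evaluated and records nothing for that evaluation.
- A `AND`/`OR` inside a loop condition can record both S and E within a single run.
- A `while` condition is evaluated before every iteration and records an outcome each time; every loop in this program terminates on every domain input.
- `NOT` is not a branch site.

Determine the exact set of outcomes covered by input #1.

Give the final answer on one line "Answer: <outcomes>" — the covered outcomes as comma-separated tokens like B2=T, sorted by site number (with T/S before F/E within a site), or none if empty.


Event log for input #1 (k=4, q=4):
  B2->E, B1->F, B4->E, B3->T, B4->E, B3->T, B4->S, B3->F, B5->T, B9->E
  B8->F, B11->T
deduplicating events, the covered set is: B1=F, B2=E, B3=T, B3=F, B4=S, B4=E, B5=T, B8=F, B9=E, B11=T
Answer: B1=F, B2=E, B3=T, B3=F, B4=S, B4=E, B5=T, B8=F, B9=E, B11=T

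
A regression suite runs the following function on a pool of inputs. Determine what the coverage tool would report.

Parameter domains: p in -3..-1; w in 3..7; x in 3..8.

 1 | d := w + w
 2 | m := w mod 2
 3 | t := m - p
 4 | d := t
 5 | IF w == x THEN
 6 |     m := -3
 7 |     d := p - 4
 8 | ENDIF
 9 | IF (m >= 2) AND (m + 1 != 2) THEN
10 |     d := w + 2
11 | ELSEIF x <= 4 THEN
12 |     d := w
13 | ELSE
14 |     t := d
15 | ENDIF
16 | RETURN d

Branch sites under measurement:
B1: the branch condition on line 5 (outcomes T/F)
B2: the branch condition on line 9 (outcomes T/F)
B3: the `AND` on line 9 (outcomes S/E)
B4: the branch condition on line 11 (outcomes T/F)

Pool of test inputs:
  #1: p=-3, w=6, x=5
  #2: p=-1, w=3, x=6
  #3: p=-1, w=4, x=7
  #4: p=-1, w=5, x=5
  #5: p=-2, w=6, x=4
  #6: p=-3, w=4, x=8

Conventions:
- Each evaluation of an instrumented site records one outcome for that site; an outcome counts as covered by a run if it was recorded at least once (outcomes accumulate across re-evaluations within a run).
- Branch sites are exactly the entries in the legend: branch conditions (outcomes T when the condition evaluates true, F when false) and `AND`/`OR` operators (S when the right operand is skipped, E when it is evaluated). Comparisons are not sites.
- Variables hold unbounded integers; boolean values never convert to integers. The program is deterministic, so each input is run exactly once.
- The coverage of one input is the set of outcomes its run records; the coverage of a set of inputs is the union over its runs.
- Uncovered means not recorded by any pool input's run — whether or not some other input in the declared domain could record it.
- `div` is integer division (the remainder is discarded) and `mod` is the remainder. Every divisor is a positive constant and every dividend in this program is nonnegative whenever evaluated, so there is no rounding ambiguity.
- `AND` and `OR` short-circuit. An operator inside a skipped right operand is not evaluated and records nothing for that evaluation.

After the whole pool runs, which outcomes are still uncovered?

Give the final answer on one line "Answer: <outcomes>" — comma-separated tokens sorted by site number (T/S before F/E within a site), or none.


input #1, p=-3, w=6, x=5: events B1->F, B3->S, B2->F, B4->F; outcomes B1=F, B2=F, B3=S, B4=F
input #2, p=-1, w=3, x=6: events B1->F, B3->S, B2->F, B4->F; outcomes B1=F, B2=F, B3=S, B4=F
input #3, p=-1, w=4, x=7: events B1->F, B3->S, B2->F, B4->F; outcomes B1=F, B2=F, B3=S, B4=F
input #4, p=-1, w=5, x=5: events B1->T, B3->S, B2->F, B4->F; outcomes B1=T, B2=F, B3=S, B4=F
input #5, p=-2, w=6, x=4: events B1->F, B3->S, B2->F, B4->T; outcomes B1=F, B2=F, B3=S, B4=T
input #6, p=-3, w=4, x=8: events B1->F, B3->S, B2->F, B4->F; outcomes B1=F, B2=F, B3=S, B4=F
union over the pool: B1=T, B1=F, B2=F, B3=S, B4=T, B4=F
uncovered (2 of 8): B2=T, B3=E
Answer: B2=T, B3=E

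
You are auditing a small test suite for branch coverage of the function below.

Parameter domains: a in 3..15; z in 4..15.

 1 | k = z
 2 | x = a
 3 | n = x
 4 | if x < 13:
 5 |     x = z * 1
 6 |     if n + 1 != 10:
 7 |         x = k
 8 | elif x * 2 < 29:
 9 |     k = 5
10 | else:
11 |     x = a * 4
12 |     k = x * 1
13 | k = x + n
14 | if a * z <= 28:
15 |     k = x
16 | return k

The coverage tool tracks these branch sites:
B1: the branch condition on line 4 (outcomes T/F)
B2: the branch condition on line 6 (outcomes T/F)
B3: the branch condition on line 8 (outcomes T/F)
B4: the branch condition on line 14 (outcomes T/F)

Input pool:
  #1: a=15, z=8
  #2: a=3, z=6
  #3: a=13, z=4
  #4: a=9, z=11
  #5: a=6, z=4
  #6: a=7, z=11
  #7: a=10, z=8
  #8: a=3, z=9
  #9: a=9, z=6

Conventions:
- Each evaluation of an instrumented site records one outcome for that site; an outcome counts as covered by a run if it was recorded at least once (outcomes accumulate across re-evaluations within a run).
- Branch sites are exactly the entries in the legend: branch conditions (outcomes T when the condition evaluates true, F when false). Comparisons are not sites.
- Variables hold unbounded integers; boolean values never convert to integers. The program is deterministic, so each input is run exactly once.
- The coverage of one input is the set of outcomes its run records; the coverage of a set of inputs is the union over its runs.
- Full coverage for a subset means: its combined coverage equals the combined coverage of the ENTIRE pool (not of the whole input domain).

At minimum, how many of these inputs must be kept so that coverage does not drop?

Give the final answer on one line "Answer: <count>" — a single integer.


input #1 (a=15, z=8): events B1->F, B3->F, B4->F; covers B1=F, B3=F, B4=F
input #2 (a=3, z=6): events B1->T, B2->T, B4->T; covers B1=T, B2=T, B4=T
input #3 (a=13, z=4): events B1->F, B3->T, B4->F; covers B1=F, B3=T, B4=F
input #4 (a=9, z=11): events B1->T, B2->F, B4->F; covers B1=T, B2=F, B4=F
input #5 (a=6, z=4): events B1->T, B2->T, B4->T; covers B1=T, B2=T, B4=T
input #6 (a=7, z=11): events B1->T, B2->T, B4->F; covers B1=T, B2=T, B4=F
input #7 (a=10, z=8): events B1->T, B2->T, B4->F; covers B1=T, B2=T, B4=F
input #8 (a=3, z=9): events B1->T, B2->T, B4->T; covers B1=T, B2=T, B4=T
input #9 (a=9, z=6): events B1->T, B2->F, B4->F; covers B1=T, B2=F, B4=F
the full pool covers 8 outcomes: B1=T, B1=F, B2=T, B2=F, B3=T, B3=F, B4=T, B4=F
no size-1 subset reaches all 8 outcomes (best union: 3/8)
no size-2 subset reaches all 8 outcomes (best union: 6/8)
no size-3 subset reaches all 8 outcomes (best union: 7/8)
at size 4, {1, 2, 3, 4} reaches all 8 outcomes; every lexicographically earlier size-4 subset fails
Answer: 4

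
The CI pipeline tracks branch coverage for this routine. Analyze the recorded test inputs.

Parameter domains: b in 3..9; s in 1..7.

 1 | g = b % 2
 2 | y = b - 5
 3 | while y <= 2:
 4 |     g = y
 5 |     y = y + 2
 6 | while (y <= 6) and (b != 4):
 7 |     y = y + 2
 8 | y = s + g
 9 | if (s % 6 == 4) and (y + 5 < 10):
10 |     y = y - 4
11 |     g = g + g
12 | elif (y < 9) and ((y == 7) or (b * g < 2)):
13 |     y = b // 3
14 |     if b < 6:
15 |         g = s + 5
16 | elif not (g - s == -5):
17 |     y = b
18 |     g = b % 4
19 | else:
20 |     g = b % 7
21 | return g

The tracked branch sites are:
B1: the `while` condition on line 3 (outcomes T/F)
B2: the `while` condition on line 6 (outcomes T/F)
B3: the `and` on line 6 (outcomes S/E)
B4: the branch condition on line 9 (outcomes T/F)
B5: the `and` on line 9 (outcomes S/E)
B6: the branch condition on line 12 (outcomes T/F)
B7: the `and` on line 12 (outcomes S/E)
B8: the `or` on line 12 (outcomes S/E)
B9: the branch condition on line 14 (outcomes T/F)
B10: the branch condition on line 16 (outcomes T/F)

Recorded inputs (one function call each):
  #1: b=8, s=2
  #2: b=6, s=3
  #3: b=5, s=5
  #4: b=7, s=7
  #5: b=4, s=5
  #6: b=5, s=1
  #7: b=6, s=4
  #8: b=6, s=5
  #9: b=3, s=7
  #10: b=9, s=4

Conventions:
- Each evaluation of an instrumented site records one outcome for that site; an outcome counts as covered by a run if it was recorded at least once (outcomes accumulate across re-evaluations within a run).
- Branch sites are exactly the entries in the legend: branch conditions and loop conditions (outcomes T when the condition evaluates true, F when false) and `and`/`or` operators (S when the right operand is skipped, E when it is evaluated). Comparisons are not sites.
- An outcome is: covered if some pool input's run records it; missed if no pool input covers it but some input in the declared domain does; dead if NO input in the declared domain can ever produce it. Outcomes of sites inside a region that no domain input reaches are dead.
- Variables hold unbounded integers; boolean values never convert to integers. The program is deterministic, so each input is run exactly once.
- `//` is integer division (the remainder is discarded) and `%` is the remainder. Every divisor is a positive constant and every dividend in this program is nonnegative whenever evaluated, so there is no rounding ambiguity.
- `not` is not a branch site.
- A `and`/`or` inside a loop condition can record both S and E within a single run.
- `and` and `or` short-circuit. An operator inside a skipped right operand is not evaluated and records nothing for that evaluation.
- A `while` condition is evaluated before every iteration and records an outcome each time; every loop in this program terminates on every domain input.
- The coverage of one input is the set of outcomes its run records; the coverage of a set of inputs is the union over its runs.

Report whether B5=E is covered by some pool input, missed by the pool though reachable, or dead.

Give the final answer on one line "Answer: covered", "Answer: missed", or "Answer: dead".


B5=E is recorded by pool input(s) 7, 10 -> covered
Answer: covered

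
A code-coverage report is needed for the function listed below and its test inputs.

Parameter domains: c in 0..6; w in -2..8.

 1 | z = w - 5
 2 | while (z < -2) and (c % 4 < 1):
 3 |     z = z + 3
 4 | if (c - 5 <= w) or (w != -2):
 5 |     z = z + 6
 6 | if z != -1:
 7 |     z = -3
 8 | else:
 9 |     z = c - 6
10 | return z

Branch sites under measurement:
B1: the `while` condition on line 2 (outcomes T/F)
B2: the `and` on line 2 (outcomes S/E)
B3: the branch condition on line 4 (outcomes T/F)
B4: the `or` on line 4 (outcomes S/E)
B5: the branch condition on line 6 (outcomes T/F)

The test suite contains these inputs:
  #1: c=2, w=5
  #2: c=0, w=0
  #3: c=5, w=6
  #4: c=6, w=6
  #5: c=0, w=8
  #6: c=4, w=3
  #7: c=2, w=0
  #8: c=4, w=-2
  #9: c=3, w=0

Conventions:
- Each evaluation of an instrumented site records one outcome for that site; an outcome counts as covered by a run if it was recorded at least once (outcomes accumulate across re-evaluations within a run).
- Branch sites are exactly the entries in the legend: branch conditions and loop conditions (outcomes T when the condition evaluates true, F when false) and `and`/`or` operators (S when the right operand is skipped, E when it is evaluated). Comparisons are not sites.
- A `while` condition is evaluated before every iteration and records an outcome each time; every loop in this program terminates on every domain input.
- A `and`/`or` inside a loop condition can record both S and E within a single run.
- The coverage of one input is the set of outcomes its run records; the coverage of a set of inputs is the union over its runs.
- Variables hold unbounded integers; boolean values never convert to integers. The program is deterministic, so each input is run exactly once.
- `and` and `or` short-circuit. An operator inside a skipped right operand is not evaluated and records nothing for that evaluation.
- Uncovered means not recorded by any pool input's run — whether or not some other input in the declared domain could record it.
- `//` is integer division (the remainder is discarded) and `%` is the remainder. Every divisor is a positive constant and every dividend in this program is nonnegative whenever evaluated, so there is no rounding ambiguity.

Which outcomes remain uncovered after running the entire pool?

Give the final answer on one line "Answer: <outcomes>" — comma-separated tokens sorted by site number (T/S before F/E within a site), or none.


#1 (c=2, w=5) -> B2->S, B1->F, B4->S, B3->T, B5->T; covered: B1=F, B2=S, B3=T, B4=S, B5=T
#2 (c=0, w=0) -> B2->E, B1->T, B2->S, B1->F, B4->S, B3->T, B5->T; covered: B1=T, B1=F, B2=S, B2=E, B3=T, B4=S, B5=T
#3 (c=5, w=6) -> B2->S, B1->F, B4->S, B3->T, B5->T; covered: B1=F, B2=S, B3=T, B4=S, B5=T
#4 (c=6, w=6) -> B2->S, B1->F, B4->S, B3->T, B5->T; covered: B1=F, B2=S, B3=T, B4=S, B5=T
#5 (c=0, w=8) -> B2->S, B1->F, B4->S, B3->T, B5->T; covered: B1=F, B2=S, B3=T, B4=S, B5=T
#6 (c=4, w=3) -> B2->S, B1->F, B4->S, B3->T, B5->T; covered: B1=F, B2=S, B3=T, B4=S, B5=T
#7 (c=2, w=0) -> B2->E, B1->F, B4->S, B3->T, B5->T; covered: B1=F, B2=E, B3=T, B4=S, B5=T
#8 (c=4, w=-2) -> B2->E, B1->T, B2->E, B1->T, B2->S, B1->F, B4->E, B3->F, B5->F; covered: B1=T, B1=F, B2=S, B2=E, B3=F, B4=E, B5=F
#9 (c=3, w=0) -> B2->E, B1->F, B4->S, B3->T, B5->T; covered: B1=F, B2=E, B3=T, B4=S, B5=T
union over the pool: B1=T, B1=F, B2=S, B2=E, B3=T, B3=F, B4=S, B4=E, B5=T, B5=F
uncovered (0 of 10): none
Answer: none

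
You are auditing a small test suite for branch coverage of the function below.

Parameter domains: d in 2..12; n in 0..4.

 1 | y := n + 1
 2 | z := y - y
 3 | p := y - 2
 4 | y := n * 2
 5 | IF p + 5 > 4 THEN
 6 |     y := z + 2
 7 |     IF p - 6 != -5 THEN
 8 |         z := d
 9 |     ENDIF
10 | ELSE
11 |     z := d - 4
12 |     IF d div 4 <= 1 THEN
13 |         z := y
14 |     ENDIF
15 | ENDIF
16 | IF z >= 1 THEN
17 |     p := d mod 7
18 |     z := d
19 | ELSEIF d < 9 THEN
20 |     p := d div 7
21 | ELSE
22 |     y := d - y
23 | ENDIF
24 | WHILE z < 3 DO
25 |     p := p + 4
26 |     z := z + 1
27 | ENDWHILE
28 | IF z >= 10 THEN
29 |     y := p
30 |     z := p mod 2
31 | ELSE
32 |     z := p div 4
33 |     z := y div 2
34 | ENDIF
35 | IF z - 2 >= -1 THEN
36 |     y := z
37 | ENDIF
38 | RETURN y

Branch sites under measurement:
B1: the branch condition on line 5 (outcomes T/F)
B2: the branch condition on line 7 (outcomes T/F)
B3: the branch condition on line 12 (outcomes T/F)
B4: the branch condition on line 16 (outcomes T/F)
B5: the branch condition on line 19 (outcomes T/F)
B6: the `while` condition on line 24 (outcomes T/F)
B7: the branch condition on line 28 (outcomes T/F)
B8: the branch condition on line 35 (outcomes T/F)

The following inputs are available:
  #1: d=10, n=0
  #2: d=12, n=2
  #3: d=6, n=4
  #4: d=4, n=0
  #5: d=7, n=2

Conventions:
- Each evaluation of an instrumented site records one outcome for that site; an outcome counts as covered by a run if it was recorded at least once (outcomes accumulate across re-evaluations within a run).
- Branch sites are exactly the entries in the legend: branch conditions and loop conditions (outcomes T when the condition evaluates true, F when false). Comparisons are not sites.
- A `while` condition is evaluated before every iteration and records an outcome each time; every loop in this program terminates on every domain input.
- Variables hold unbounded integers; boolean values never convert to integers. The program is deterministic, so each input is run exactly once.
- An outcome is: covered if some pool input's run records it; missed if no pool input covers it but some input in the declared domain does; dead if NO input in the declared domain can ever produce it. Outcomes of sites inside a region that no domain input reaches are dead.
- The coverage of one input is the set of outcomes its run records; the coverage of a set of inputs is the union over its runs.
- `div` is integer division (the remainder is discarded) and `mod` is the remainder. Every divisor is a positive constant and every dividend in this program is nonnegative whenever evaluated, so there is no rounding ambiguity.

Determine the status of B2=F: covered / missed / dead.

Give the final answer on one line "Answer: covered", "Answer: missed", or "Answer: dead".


B2=F is recorded by pool input(s) 2, 5 -> covered
Answer: covered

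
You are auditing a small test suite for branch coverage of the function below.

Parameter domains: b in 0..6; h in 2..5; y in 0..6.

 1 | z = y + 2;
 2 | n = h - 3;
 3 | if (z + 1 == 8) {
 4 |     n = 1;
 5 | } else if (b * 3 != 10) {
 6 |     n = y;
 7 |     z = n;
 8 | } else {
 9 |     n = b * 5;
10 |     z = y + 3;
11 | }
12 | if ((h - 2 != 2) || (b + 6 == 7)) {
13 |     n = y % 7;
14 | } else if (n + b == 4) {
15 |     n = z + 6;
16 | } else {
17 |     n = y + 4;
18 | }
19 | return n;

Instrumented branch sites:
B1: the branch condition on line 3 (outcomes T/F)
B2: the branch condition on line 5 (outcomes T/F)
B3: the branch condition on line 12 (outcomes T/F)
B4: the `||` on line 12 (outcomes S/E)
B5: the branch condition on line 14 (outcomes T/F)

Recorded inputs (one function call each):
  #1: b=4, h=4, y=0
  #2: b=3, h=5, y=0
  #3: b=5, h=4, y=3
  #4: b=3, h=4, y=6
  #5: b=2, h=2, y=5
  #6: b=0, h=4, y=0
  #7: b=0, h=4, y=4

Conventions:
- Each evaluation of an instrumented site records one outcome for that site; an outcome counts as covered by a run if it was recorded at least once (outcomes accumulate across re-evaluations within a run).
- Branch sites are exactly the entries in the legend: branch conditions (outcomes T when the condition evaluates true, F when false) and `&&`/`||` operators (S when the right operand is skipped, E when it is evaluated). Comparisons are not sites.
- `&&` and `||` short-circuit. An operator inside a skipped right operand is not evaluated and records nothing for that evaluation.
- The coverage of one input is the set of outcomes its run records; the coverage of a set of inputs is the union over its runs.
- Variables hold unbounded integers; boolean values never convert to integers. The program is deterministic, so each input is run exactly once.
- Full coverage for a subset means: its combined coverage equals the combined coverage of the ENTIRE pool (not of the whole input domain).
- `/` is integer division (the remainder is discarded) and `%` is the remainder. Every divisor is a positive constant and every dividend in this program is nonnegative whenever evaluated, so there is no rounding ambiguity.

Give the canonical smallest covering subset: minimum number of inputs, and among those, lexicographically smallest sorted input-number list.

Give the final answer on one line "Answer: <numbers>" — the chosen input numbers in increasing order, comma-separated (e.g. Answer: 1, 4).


run #1 (b=4, h=4, y=0) runs B1->F, B2->T, B4->E, B3->F, B5->T; records B1=F, B2=T, B3=F, B4=E, B5=T
run #2 (b=3, h=5, y=0) runs B1->F, B2->T, B4->S, B3->T; records B1=F, B2=T, B3=T, B4=S
run #3 (b=5, h=4, y=3) runs B1->F, B2->T, B4->E, B3->F, B5->F; records B1=F, B2=T, B3=F, B4=E, B5=F
run #4 (b=3, h=4, y=6) runs B1->F, B2->T, B4->E, B3->F, B5->F; records B1=F, B2=T, B3=F, B4=E, B5=F
run #5 (b=2, h=2, y=5) runs B1->T, B4->S, B3->T; records B1=T, B3=T, B4=S
run #6 (b=0, h=4, y=0) runs B1->F, B2->T, B4->E, B3->F, B5->F; records B1=F, B2=T, B3=F, B4=E, B5=F
run #7 (b=0, h=4, y=4) runs B1->F, B2->T, B4->E, B3->F, B5->T; records B1=F, B2=T, B3=F, B4=E, B5=T
pool-wide coverage (9 outcomes): B1=T, B1=F, B2=T, B3=T, B3=F, B4=S, B4=E, B5=T, B5=F
size 1 is not enough: best union over all size-1 subsets is 5/9
size 2 is not enough: best union over all size-2 subsets is 8/9
inputs {1, 3, 5} (size 3) cover everything; no size-3 subset with a lexicographically smaller index list covers all 9
Answer: 1, 3, 5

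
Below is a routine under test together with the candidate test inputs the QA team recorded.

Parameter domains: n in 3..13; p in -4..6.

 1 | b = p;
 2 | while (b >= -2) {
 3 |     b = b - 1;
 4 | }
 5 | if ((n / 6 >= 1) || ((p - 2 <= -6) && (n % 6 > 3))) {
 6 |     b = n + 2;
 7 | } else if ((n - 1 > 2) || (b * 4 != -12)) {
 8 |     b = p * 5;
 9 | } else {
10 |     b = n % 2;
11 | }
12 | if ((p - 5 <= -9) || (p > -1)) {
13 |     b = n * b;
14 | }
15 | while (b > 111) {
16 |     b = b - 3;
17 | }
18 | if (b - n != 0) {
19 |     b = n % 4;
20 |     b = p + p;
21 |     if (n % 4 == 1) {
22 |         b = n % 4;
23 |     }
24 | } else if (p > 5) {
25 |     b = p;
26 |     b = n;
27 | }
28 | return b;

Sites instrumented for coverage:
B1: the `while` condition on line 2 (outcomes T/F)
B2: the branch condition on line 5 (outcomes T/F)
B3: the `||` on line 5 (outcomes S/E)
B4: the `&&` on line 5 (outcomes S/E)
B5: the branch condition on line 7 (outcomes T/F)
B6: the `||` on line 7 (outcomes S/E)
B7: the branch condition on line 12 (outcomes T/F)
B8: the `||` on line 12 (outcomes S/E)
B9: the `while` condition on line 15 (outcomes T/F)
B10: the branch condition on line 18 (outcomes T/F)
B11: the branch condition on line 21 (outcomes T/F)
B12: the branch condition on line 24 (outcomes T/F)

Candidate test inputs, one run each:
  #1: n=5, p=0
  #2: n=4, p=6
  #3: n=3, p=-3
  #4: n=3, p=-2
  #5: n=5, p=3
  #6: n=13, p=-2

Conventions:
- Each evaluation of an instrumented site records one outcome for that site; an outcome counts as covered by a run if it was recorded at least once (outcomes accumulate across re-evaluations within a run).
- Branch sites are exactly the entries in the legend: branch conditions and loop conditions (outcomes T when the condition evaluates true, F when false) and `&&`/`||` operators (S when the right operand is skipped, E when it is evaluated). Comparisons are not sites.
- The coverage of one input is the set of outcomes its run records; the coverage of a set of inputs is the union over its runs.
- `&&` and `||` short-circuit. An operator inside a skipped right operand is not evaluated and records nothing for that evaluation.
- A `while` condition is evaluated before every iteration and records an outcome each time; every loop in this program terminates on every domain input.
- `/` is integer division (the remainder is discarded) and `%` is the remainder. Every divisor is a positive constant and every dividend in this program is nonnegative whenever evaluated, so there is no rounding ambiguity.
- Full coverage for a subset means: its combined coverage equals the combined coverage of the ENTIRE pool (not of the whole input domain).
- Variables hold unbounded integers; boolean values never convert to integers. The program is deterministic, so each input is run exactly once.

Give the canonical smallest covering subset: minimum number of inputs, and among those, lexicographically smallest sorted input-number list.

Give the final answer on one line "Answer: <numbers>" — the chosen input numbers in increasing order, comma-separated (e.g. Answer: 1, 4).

#1 (n=5, p=0) -> B1->T, B1->T, B1->T, B1->F, B3->E, B4->S, B2->F, B6->S, B5->T, B8->E, B7->T, B9->F, B10->T, B11->T; covered: B1=T, B1=F, B2=F, B3=E, B4=S, B5=T, B6=S, B7=T, B8=E, B9=F, B10=T, B11=T
#2 (n=4, p=6) -> B1->T, B1->T, B1->T, B1->T, B1->T, B1->T, B1->T, B1->T, B1->T, B1->F, B3->E, B4->S, B2->F, B6->S, ...; covered: B1=T, B1=F, B2=F, B3=E, B4=S, B5=T, B6=S, B7=T, B8=E, B9=T, B9=F, B10=T, B11=F
#3 (n=3, p=-3) -> B1->F, B3->E, B4->S, B2->F, B6->E, B5->F, B8->E, B7->F, B9->F, B10->T, B11->F; covered: B1=F, B2=F, B3=E, B4=S, B5=F, B6=E, B7=F, B8=E, B9=F, B10=T, B11=F
#4 (n=3, p=-2) -> B1->T, B1->F, B3->E, B4->S, B2->F, B6->E, B5->F, B8->E, B7->F, B9->F, B10->T, B11->F; covered: B1=T, B1=F, B2=F, B3=E, B4=S, B5=F, B6=E, B7=F, B8=E, B9=F, B10=T, B11=F
#5 (n=5, p=3) -> B1->T, B1->T, B1->T, B1->T, B1->T, B1->T, B1->F, B3->E, B4->S, B2->F, B6->S, B5->T, B8->E, B7->T, ...; covered: B1=T, B1=F, B2=F, B3=E, B4=S, B5=T, B6=S, B7=T, B8=E, B9=F, B10=T, B11=T
#6 (n=13, p=-2) -> B1->T, B1->F, B3->S, B2->T, B8->E, B7->F, B9->F, B10->T, B11->T; covered: B1=T, B1=F, B2=T, B3=S, B7=F, B8=E, B9=F, B10=T, B11=T
together the pool reaches 19 outcomes: B1=T, B1=F, B2=T, B2=F, B3=S, B3=E, B4=S, B5=T, B5=F, B6=S, B6=E, B7=T, B7=F, B8=E, B9=T, B9=F, B10=T, B11=T, B11=F
every size-1 subset falls short of the 19 outcomes (best: 13/19)
every size-2 subset falls short of the 19 outcomes (best: 17/19)
at size 3, {2, 3, 6} reaches all 19 outcomes; every lexicographically earlier size-3 subset fails

Answer: 2, 3, 6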